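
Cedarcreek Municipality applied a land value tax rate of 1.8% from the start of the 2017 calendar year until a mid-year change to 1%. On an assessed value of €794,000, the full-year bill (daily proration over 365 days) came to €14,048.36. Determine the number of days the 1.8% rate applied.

351 days

Let d = days at the first rate; then 365 − d days at the second rate.
€794,000 × [1.8%·d + 1%·(365−d)] / 365 = €14,048.36
Solving gives d = 351, so the new rate took effect on December 18, 2017.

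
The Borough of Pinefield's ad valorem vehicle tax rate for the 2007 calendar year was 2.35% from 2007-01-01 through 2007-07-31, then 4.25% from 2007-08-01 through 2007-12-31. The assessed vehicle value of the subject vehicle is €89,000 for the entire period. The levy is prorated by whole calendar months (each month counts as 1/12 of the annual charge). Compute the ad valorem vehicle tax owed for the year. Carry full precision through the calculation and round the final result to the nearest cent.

€2,796.08

2007-01-01 to 2007-07-31: 7 months at 2.35% → €89,000 × 2.35% × 7/12 = €1,220.0417
2007-08-01 to 2007-12-31: 5 months at 4.25% → €89,000 × 4.25% × 5/12 = €1,576.0417
Total = €2,796.0833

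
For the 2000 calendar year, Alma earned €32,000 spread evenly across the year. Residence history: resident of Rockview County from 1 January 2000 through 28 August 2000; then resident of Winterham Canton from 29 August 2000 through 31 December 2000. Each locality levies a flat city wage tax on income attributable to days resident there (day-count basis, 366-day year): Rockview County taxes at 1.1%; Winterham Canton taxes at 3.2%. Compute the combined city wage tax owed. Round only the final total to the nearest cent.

Rockview County, 1 January – 28 August 2000: 241 days → €32,000 × 1.1% × 241/366 = €231.7814
Winterham Canton, 29 August – 31 December 2000: 125 days → €32,000 × 3.2% × 125/366 = €349.7268
Total = €581.5082

€581.51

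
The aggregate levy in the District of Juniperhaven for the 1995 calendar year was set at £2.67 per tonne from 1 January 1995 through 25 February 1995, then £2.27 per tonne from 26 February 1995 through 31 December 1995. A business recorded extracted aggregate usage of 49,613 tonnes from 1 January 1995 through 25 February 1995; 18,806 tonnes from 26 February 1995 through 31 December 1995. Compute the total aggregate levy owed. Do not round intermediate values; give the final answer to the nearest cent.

1 January – 25 February 1995: 49,613 tonnes at £2.67/tonne → £132,466.71
26 February – 31 December 1995: 18,806 tonnes at £2.27/tonne → £42,689.62

£175,156.33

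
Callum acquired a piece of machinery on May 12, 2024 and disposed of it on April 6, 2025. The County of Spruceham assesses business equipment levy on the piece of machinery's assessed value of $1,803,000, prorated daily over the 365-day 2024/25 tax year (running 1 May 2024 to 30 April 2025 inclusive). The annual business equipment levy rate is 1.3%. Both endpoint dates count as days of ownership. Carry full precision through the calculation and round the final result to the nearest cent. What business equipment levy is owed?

$21,191.42

Days held (May 12, 2024 – April 6, 2025): 330 out of 365
Tax = $1,803,000 × 1.3% × 330/365 = $21,191.4247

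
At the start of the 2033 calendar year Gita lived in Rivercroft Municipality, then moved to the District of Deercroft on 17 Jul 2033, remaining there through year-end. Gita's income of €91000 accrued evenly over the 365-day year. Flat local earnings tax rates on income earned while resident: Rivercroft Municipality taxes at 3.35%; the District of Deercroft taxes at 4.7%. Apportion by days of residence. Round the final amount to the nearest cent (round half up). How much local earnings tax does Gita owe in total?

€3613.95

Rivercroft Municipality, 1 Jan – 16 Jul 2033: 197 days → €91000 × 3.35% × 197/365 = €1645.3548
The District of Deercroft, 17 Jul – 31 Dec 2033: 168 days → €91000 × 4.7% × 168/365 = €1968.5918
Total = €3613.9466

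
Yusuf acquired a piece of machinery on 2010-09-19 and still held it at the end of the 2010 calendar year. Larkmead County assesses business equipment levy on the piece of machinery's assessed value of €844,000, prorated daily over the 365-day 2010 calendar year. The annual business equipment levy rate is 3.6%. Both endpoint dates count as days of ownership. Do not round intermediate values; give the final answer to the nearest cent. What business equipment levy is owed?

Days held (2010-09-19 to 2010-12-31): 104 out of 365
Tax = €844,000 × 3.6% × 104/365 = €8,657.3589

€8,657.36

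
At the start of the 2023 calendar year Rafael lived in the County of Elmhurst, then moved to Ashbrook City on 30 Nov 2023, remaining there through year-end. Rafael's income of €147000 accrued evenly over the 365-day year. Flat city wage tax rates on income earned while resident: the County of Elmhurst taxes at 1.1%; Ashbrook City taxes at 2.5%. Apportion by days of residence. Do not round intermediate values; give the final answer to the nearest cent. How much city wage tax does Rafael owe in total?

€1797.43

The County of Elmhurst, 1 Jan – 29 Nov 2023: 333 days → €147000 × 1.1% × 333/365 = €1475.2356
Ashbrook City, 30 Nov – 31 Dec 2023: 32 days → €147000 × 2.5% × 32/365 = €322.1918
Total = €1797.4274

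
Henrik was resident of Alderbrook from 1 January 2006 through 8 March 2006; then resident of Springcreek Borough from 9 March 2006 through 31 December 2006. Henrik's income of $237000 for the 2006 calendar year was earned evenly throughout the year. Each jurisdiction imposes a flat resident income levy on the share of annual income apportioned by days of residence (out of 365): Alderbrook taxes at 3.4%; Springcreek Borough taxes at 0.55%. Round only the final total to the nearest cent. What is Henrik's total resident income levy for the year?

Alderbrook, 1 January – 8 March 2006: 67 days → $237000 × 3.4% × 67/365 = $1479.1397
Springcreek Borough, 9 March – 31 December 2006: 298 days → $237000 × 0.55% × 298/365 = $1064.2274
Total = $2543.3671

$2543.37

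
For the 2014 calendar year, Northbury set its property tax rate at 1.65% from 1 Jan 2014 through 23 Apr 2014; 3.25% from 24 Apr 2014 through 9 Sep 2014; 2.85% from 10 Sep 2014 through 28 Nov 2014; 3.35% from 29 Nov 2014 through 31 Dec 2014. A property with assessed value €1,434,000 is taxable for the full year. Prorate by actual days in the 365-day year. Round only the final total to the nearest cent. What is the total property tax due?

€38,374.23

1 Jan – 23 Apr 2014: 113 days at 1.65% → €1,434,000 × 1.65% × 113/365 = €7,325.1863
24 Apr – 9 Sep 2014: 139 days at 3.25% → €1,434,000 × 3.25% × 139/365 = €17,748.2055
10 Sep – 28 Nov 2014: 80 days at 2.85% → €1,434,000 × 2.85% × 80/365 = €8,957.5890
29 Nov – 31 Dec 2014: 33 days at 3.35% → €1,434,000 × 3.35% × 33/365 = €4,343.2521
Total = €38,374.2329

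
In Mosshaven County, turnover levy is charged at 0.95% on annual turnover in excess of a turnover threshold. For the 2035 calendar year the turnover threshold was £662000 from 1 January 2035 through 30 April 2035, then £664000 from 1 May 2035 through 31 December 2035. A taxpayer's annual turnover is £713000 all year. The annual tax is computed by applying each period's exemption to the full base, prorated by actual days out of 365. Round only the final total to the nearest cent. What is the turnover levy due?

£471.75

1 January – 30 April 2035: 120 days, exemption £662000 → (£713000 − £662000) × 0.95% × 120/365 = £159.2877
1 May – 31 December 2035: 245 days, exemption £664000 → (£713000 − £664000) × 0.95% × 245/365 = £312.4589
Total = £471.7466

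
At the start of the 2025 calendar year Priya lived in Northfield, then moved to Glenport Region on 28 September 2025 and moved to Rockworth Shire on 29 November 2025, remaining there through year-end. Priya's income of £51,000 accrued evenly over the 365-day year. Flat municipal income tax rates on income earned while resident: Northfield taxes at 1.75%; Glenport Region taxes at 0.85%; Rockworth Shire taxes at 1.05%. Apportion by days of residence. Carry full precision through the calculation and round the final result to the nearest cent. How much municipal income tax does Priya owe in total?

Northfield, 1 January – 27 September 2025: 270 days → £51,000 × 1.75% × 270/365 = £660.2055
Glenport Region, 28 September – 28 November 2025: 62 days → £51,000 × 0.85% × 62/365 = £73.6356
Rockworth Shire, 29 November – 31 December 2025: 33 days → £51,000 × 1.05% × 33/365 = £48.4151
Total = £782.2562

£782.26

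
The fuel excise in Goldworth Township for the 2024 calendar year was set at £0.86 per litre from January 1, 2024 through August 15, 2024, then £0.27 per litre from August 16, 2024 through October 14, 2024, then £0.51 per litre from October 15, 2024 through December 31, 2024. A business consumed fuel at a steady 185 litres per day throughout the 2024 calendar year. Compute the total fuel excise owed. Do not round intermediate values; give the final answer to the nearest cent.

January 1 – August 15, 2024: 228 days × 185 litres/day = 42,180 litres at £0.86/litre → £36274.80
August 16 – October 14, 2024: 60 days × 185 litres/day = 11,100 litres at £0.27/litre → £2997.00
October 15 – December 31, 2024: 78 days × 185 litres/day = 14,430 litres at £0.51/litre → £7359.30

£46631.10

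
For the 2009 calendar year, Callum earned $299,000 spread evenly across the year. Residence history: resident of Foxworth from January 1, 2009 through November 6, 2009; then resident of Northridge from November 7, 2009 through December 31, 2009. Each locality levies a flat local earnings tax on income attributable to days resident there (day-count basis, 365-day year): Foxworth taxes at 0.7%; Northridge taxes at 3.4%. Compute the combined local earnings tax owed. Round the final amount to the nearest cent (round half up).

$3,309.48

Foxworth, January 1 – November 6, 2009: 310 days → $299,000 × 0.7% × 310/365 = $1,777.6164
Northridge, November 7 – December 31, 2009: 55 days → $299,000 × 3.4% × 55/365 = $1,531.8630
Total = $3,309.4795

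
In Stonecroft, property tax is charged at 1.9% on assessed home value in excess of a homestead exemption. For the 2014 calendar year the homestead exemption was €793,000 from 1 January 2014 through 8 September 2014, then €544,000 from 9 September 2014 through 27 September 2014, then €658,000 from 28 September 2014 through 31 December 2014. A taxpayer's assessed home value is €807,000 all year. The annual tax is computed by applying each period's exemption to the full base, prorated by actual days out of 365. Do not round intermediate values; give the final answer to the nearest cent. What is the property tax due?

€1,179.87

1 January – 8 September 2014: 251 days, exemption €793,000 → (€807,000 − €793,000) × 1.9% × 251/365 = €182.9205
9 September – 27 September 2014: 19 days, exemption €544,000 → (€807,000 − €544,000) × 1.9% × 19/365 = €260.1178
28 September – 31 December 2014: 95 days, exemption €658,000 → (€807,000 − €658,000) × 1.9% × 95/365 = €736.8356
Total = €1,179.8740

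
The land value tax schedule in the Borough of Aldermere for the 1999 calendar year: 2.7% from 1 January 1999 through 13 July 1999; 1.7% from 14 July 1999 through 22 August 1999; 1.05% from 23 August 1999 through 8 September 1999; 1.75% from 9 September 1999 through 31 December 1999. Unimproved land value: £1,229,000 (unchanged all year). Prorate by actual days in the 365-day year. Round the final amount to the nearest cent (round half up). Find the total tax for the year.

£27,245.08

1 January – 13 July 1999: 194 days at 2.7% → £1,229,000 × 2.7% × 194/365 = £17,636.9918
14 July – 22 August 1999: 40 days at 1.7% → £1,229,000 × 1.7% × 40/365 = £2,289.6438
23 August – 8 September 1999: 17 days at 1.05% → £1,229,000 × 1.05% × 17/365 = £601.0315
9 September – 31 December 1999: 114 days at 1.75% → £1,229,000 × 1.75% × 114/365 = £6,717.4110
Total = £27,245.0781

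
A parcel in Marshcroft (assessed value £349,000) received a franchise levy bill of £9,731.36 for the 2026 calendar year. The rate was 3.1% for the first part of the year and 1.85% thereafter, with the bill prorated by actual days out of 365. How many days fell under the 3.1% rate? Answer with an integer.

274 days

Let d = days at the first rate; then 365 − d days at the second rate.
£349,000 × [3.1%·d + 1.85%·(365−d)] / 365 = £9,731.36
Solving gives d = 274, so the new rate took effect on 2 Oct 2026.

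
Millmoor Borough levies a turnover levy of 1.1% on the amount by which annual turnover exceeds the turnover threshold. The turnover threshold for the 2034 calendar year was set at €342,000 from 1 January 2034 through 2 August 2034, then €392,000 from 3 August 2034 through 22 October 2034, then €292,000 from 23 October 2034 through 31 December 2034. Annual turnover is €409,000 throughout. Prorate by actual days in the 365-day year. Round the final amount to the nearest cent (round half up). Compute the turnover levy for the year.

1 January – 2 August 2034: 214 days, exemption €342,000 → (€409,000 − €342,000) × 1.1% × 214/365 = €432.1041
3 August – 22 October 2034: 81 days, exemption €392,000 → (€409,000 − €392,000) × 1.1% × 81/365 = €41.4986
23 October – 31 December 2034: 70 days, exemption €292,000 → (€409,000 − €292,000) × 1.1% × 70/365 = €246.8219
Total = €720.4247

€720.42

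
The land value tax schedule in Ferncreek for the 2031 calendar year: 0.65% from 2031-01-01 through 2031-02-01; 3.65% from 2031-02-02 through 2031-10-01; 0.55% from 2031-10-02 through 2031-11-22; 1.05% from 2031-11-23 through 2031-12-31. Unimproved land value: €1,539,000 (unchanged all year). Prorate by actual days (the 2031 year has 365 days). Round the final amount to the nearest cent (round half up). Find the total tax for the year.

€41,053.35

2031-01-01 to 2031-02-01: 32 days at 0.65% → €1,539,000 × 0.65% × 32/365 = €877.0192
2031-02-02 to 2031-10-01: 242 days at 3.65% → €1,539,000 × 3.65% × 242/365 = €37,243.8000
2031-10-02 to 2031-11-22: 52 days at 0.55% → €1,539,000 × 0.55% × 52/365 = €1,205.9014
2031-11-23 to 2031-12-31: 39 days at 1.05% → €1,539,000 × 1.05% × 39/365 = €1,726.6315
Total = €41,053.3521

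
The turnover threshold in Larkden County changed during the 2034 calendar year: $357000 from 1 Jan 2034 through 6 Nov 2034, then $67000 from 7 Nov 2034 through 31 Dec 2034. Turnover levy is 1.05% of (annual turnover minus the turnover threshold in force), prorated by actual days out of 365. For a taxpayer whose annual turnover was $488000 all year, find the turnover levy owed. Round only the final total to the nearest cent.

$1834.34

1 Jan – 6 Nov 2034: 310 days, exemption $357000 → ($488000 − $357000) × 1.05% × 310/365 = $1168.2329
7 Nov – 31 Dec 2034: 55 days, exemption $67000 → ($488000 − $67000) × 1.05% × 55/365 = $666.1027
Total = $1834.3356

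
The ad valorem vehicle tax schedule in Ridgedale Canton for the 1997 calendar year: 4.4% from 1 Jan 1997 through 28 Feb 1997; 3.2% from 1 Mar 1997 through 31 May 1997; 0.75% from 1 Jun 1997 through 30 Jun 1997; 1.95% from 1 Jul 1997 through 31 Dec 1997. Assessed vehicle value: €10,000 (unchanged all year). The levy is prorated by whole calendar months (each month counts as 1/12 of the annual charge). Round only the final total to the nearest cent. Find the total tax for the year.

1 Jan – 28 Feb 1997: 2 months at 4.4% → €10,000 × 4.4% × 2/12 = €73.3333
1 Mar – 31 May 1997: 3 months at 3.2% → €10,000 × 3.2% × 3/12 = €80.0000
1 Jun – 30 Jun 1997: 1 month at 0.75% → €10,000 × 0.75% × 1/12 = €6.2500
1 Jul – 31 Dec 1997: 6 months at 1.95% → €10,000 × 1.95% × 6/12 = €97.5000
Total = €257.0833

€257.08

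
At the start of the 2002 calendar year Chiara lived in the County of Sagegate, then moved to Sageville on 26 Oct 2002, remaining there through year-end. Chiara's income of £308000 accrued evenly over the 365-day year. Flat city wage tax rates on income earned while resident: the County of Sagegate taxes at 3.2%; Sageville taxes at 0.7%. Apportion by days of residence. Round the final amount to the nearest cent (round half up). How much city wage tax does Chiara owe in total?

The County of Sagegate, 1 Jan – 25 Oct 2002: 298 days → £308000 × 3.2% × 298/365 = £8046.8164
Sageville, 26 Oct – 31 Dec 2002: 67 days → £308000 × 0.7% × 67/365 = £395.7589
Total = £8442.5753

£8442.58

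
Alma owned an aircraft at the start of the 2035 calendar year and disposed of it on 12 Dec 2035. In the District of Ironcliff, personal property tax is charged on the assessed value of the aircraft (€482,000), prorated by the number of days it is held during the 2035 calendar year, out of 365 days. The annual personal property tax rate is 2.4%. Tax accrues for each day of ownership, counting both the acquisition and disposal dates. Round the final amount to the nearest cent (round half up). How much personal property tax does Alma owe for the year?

€10,965.83

Days held (1 Jan – 12 Dec 2035): 346 out of 365
Tax = €482,000 × 2.4% × 346/365 = €10,965.8301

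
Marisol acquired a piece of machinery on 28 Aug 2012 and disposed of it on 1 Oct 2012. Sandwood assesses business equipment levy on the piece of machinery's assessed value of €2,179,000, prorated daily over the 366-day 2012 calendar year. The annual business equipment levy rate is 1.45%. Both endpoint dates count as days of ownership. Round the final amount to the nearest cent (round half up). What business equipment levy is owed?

€3,021.43

Days held (28 Aug – 1 Oct 2012): 35 out of 366
Tax = €2,179,000 × 1.45% × 35/366 = €3,021.4276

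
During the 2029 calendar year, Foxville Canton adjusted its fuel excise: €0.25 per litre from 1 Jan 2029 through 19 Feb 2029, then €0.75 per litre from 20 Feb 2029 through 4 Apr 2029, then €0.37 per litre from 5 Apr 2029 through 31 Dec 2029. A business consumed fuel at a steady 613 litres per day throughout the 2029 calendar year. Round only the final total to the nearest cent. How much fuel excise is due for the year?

€89357.01

1 Jan – 19 Feb 2029: 50 days × 613 litres/day = 30,650 litres at €0.25/litre → €7662.50
20 Feb – 4 Apr 2029: 44 days × 613 litres/day = 26,972 litres at €0.75/litre → €20229.00
5 Apr – 31 Dec 2029: 271 days × 613 litres/day = 166,123 litres at €0.37/litre → €61465.51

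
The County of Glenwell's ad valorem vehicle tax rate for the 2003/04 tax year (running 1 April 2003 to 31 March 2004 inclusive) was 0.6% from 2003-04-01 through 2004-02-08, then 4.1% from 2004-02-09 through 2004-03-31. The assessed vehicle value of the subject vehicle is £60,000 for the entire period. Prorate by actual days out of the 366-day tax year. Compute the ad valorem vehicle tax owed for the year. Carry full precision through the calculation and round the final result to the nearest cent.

2003-04-01 to 2004-02-08: 314 days at 0.6% → £60,000 × 0.6% × 314/366 = £308.8525
2004-02-09 to 2004-03-31: 52 days at 4.1% → £60,000 × 4.1% × 52/366 = £349.5082
Total = £658.3607

£658.36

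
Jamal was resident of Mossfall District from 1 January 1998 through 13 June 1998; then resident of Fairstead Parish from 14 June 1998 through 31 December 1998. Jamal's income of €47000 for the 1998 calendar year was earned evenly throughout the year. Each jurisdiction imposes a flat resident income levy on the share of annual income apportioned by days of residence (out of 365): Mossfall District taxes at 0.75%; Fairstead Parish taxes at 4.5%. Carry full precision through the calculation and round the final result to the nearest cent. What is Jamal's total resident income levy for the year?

Mossfall District, 1 January – 13 June 1998: 164 days → €47000 × 0.75% × 164/365 = €158.3836
Fairstead Parish, 14 June – 31 December 1998: 201 days → €47000 × 4.5% × 201/365 = €1164.6986
Total = €1323.0822

€1323.08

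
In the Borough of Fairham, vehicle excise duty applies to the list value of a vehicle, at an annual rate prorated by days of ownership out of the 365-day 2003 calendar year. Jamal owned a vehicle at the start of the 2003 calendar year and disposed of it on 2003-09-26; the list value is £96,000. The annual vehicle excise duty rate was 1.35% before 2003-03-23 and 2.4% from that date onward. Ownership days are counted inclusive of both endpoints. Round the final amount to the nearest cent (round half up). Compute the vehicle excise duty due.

2003-01-01 to 2003-03-22: 81 days at 1.35% → £96,000 × 1.35% × 81/365 = £287.6055
2003-03-23 to 2003-09-26: 188 days at 2.4% → £96,000 × 2.4% × 188/365 = £1,186.7178
Total = £1,474.3233

£1,474.32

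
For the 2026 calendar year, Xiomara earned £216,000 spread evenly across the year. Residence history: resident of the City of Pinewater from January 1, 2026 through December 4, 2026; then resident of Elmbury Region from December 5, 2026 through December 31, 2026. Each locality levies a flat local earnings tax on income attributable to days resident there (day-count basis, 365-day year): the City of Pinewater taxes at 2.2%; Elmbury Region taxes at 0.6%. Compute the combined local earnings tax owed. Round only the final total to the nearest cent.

The City of Pinewater, January 1 – December 4, 2026: 338 days → £216,000 × 2.2% × 338/365 = £4,400.4822
Elmbury Region, December 5 – December 31, 2026: 27 days → £216,000 × 0.6% × 27/365 = £95.8685
Total = £4,496.3507

£4,496.35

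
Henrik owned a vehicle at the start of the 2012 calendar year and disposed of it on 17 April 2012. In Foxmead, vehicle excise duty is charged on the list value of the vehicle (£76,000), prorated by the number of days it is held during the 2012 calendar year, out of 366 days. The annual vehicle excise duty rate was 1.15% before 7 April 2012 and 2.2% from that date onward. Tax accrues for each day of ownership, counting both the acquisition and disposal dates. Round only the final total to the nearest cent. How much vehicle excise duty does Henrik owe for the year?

£281.89

1 January – 6 April 2012: 97 days at 1.15% → £76,000 × 1.15% × 97/366 = £231.6339
7 April – 17 April 2012: 11 days at 2.2% → £76,000 × 2.2% × 11/366 = £50.2514
Total = £281.8852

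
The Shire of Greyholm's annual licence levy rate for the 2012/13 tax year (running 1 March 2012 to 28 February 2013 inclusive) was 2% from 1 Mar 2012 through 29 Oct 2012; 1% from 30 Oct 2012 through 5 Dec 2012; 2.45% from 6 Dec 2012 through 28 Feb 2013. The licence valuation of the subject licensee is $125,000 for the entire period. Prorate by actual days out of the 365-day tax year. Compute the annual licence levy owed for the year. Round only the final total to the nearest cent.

$2,504.28

1 Mar – 29 Oct 2012: 243 days at 2% → $125,000 × 2% × 243/365 = $1,664.3836
30 Oct – 5 Dec 2012: 37 days at 1% → $125,000 × 1% × 37/365 = $126.7123
6 Dec 2012 – 28 Feb 2013: 85 days at 2.45% → $125,000 × 2.45% × 85/365 = $713.1849
Total = $2,504.2808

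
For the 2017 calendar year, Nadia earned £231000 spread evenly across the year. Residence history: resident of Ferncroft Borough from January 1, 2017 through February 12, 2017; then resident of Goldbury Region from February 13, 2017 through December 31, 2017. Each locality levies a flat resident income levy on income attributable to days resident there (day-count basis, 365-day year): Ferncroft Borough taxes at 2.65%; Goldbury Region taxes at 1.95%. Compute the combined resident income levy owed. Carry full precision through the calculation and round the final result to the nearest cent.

Ferncroft Borough, January 1 – February 12, 2017: 43 days → £231000 × 2.65% × 43/365 = £721.1630
Goldbury Region, February 13 – December 31, 2017: 322 days → £231000 × 1.95% × 322/365 = £3973.8329
Total = £4694.9959

£4695.00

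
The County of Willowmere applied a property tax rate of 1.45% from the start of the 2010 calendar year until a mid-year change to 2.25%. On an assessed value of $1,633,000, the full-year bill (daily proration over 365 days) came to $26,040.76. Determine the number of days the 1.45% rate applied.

Let d = days at the first rate; then 365 − d days at the second rate.
$1,633,000 × [1.45%·d + 2.25%·(365−d)] / 365 = $26,040.76
Solving gives d = 299, so the new rate took effect on 27 Oct 2010.

299 days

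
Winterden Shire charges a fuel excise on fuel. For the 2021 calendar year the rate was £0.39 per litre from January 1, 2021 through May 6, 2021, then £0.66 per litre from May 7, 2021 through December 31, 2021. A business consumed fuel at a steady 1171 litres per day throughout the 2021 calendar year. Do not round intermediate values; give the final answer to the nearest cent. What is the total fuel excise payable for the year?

£242,256.48

January 1 – May 6, 2021: 126 days × 1171 litres/day = 147,546 litres at £0.39/litre → £57,542.94
May 7 – December 31, 2021: 239 days × 1171 litres/day = 279,869 litres at £0.66/litre → £184,713.54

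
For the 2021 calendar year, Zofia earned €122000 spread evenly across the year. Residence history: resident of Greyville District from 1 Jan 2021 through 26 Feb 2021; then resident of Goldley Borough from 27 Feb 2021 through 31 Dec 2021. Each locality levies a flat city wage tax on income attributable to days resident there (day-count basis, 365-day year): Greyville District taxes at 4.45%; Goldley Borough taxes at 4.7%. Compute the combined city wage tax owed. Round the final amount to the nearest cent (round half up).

€5686.37

Greyville District, 1 Jan – 26 Feb 2021: 57 days → €122000 × 4.45% × 57/365 = €847.8164
Goldley Borough, 27 Feb – 31 Dec 2021: 308 days → €122000 × 4.7% × 308/365 = €4838.5534
Total = €5686.3699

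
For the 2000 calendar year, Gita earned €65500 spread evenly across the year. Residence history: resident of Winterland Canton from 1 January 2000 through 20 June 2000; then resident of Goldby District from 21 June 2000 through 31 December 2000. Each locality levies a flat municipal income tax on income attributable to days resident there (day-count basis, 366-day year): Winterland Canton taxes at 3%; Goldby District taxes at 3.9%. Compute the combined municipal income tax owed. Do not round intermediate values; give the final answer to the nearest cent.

Winterland Canton, 1 January – 20 June 2000: 172 days → €65500 × 3% × 172/366 = €923.4426
Goldby District, 21 June – 31 December 2000: 194 days → €65500 × 3.9% × 194/366 = €1354.0246
Total = €2277.4672

€2277.47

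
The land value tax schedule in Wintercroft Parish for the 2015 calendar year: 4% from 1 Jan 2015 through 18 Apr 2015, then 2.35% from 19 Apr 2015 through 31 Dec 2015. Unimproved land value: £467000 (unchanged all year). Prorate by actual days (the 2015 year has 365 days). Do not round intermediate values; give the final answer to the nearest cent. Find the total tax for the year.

1 Jan – 18 Apr 2015: 108 days at 4% → £467000 × 4% × 108/365 = £5527.2329
19 Apr – 31 Dec 2015: 257 days at 2.35% → £467000 × 2.35% × 257/365 = £7727.2507
Total = £13254.4836

£13254.48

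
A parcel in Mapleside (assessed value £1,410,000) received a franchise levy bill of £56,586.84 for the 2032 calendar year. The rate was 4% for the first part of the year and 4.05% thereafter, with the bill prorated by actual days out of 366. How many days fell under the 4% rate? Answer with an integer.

269 days

Let d = days at the first rate; then 366 − d days at the second rate.
£1,410,000 × [4%·d + 4.05%·(366−d)] / 366 = £56,586.84
Solving gives d = 269, so the new rate took effect on 26 Sep 2032.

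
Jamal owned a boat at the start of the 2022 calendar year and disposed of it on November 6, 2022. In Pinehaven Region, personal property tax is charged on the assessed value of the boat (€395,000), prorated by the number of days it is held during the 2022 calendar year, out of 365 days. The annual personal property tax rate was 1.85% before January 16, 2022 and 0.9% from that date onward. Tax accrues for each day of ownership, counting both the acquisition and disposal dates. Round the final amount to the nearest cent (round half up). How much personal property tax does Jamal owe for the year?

€3,173.53

January 1 – January 15, 2022: 15 days at 1.85% → €395,000 × 1.85% × 15/365 = €300.3082
January 16 – November 6, 2022: 295 days at 0.9% → €395,000 × 0.9% × 295/365 = €2,873.2192
Total = €3,173.5274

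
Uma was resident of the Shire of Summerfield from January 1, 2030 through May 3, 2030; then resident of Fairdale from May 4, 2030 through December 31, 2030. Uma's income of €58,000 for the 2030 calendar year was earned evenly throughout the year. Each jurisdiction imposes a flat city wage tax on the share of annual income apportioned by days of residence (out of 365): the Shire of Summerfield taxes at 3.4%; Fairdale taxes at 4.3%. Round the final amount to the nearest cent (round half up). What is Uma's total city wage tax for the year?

€2,318.09

The Shire of Summerfield, January 1 – May 3, 2030: 123 days → €58,000 × 3.4% × 123/365 = €664.5370
Fairdale, May 4 – December 31, 2030: 242 days → €58,000 × 4.3% × 242/365 = €1,653.5562
Total = €2,318.0932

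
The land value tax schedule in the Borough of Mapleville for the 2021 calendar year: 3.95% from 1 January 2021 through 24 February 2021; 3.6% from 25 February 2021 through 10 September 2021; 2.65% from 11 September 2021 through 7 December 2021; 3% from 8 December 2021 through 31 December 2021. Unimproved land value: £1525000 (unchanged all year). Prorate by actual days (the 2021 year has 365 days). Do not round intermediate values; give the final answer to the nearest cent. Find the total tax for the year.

1 January – 24 February 2021: 55 days at 3.95% → £1525000 × 3.95% × 55/365 = £9076.8836
25 February – 10 September 2021: 198 days at 3.6% → £1525000 × 3.6% × 198/365 = £29781.3699
11 September – 7 December 2021: 88 days at 2.65% → £1525000 × 2.65% × 88/365 = £9743.2877
8 December – 31 December 2021: 24 days at 3% → £1525000 × 3% × 24/365 = £3008.2192
Total = £51609.7603

£51609.76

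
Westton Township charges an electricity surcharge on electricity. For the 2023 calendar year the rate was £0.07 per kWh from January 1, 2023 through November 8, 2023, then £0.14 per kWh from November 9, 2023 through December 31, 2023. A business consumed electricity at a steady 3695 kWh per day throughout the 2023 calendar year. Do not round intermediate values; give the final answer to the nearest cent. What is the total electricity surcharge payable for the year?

January 1 – November 8, 2023: 312 days × 3695 kWh/day = 1,152,840 kWh at £0.07/kWh → £80,698.80
November 9 – December 31, 2023: 53 days × 3695 kWh/day = 195,835 kWh at £0.14/kWh → £27,416.90

£108,115.70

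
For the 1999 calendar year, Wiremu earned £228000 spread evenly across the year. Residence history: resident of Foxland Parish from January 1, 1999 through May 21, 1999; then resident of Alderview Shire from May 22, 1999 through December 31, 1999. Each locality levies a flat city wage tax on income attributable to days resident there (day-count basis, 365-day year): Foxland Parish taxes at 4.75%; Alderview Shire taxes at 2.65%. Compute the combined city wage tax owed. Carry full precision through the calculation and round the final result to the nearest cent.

Foxland Parish, January 1 – May 21, 1999: 141 days → £228000 × 4.75% × 141/365 = £4183.6438
Alderview Shire, May 22 – December 31, 1999: 224 days → £228000 × 2.65% × 224/365 = £3707.9671
Total = £7891.6110

£7891.61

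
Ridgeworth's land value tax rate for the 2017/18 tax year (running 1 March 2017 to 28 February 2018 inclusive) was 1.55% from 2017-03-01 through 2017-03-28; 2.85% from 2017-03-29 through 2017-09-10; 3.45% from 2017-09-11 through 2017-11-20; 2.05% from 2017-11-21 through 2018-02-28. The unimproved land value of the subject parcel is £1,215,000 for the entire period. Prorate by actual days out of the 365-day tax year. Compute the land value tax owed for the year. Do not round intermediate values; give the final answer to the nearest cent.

2017-03-01 to 2017-03-28: 28 days at 1.55% → £1,215,000 × 1.55% × 28/365 = £1,444.6849
2017-03-29 to 2017-09-10: 166 days at 2.85% → £1,215,000 × 2.85% × 166/365 = £15,748.3973
2017-09-11 to 2017-11-20: 71 days at 3.45% → £1,215,000 × 3.45% × 71/365 = £8,153.8151
2017-11-21 to 2018-02-28: 100 days at 2.05% → £1,215,000 × 2.05% × 100/365 = £6,823.9726
Total = £32,170.8699

£32,170.87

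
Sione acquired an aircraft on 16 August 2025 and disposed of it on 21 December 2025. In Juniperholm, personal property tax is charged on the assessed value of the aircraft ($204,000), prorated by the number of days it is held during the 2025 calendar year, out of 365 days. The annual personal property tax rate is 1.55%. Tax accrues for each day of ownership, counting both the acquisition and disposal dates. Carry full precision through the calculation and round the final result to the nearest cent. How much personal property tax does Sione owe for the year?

Days held (16 August – 21 December 2025): 128 out of 365
Tax = $204,000 × 1.55% × 128/365 = $1,108.8658

$1,108.87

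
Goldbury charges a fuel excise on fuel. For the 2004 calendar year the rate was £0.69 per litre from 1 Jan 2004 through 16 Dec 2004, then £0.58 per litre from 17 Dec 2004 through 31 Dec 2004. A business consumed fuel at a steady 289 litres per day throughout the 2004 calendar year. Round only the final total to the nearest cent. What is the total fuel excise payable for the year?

1 Jan – 16 Dec 2004: 351 days × 289 litres/day = 101,439 litres at £0.69/litre → £69992.91
17 Dec – 31 Dec 2004: 15 days × 289 litres/day = 4,335 litres at £0.58/litre → £2514.30

£72507.21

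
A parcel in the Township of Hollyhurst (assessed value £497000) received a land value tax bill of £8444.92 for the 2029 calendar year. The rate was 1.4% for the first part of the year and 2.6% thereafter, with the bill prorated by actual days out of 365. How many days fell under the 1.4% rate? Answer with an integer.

Let d = days at the first rate; then 365 − d days at the second rate.
£497000 × [1.4%·d + 2.6%·(365−d)] / 365 = £8444.92
Solving gives d = 274, so the new rate took effect on 2 Oct 2029.

274 days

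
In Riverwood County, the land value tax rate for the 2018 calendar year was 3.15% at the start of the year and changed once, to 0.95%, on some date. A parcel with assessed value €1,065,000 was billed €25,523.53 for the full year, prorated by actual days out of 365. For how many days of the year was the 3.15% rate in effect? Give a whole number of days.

Let d = days at the first rate; then 365 − d days at the second rate.
€1,065,000 × [3.15%·d + 0.95%·(365−d)] / 365 = €25,523.53
Solving gives d = 240, so the new rate took effect on 29 Aug 2018.

240 days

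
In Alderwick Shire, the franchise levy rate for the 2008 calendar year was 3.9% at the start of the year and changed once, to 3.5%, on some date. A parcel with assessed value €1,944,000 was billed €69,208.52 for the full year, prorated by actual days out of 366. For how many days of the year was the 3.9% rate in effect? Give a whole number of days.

Let d = days at the first rate; then 366 − d days at the second rate.
€1,944,000 × [3.9%·d + 3.5%·(366−d)] / 366 = €69,208.52
Solving gives d = 55, so the new rate took effect on 25 Feb 2008.

55 days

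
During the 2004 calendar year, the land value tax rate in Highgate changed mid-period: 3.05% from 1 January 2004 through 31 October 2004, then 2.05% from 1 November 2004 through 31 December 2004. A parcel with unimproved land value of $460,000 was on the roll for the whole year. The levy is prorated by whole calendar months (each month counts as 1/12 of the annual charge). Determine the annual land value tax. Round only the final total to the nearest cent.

1 January – 31 October 2004: 10 months at 3.05% → $460,000 × 3.05% × 10/12 = $11,691.6667
1 November – 31 December 2004: 2 months at 2.05% → $460,000 × 2.05% × 2/12 = $1,571.6667
Total = $13,263.3333

$13,263.33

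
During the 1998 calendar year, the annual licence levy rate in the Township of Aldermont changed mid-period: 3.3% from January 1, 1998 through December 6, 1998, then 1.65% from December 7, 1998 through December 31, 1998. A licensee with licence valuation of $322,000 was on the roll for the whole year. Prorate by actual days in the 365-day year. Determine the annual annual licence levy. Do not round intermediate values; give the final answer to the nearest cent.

$10,262.10

January 1 – December 6, 1998: 340 days at 3.3% → $322,000 × 3.3% × 340/365 = $9,898.1918
December 7 – December 31, 1998: 25 days at 1.65% → $322,000 × 1.65% × 25/365 = $363.9041
Total = $10,262.0959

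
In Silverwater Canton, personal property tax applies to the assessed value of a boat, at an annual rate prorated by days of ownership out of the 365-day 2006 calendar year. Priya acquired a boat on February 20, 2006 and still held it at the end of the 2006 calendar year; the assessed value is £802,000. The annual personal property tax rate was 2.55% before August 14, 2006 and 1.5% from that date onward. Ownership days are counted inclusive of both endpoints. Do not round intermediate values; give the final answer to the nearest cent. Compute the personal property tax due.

February 20 – August 13, 2006: 175 days at 2.55% → £802,000 × 2.55% × 175/365 = £9,805.2740
August 14 – December 31, 2006: 140 days at 1.5% → £802,000 × 1.5% × 140/365 = £4,614.2466
Total = £14,419.5205

£14,419.52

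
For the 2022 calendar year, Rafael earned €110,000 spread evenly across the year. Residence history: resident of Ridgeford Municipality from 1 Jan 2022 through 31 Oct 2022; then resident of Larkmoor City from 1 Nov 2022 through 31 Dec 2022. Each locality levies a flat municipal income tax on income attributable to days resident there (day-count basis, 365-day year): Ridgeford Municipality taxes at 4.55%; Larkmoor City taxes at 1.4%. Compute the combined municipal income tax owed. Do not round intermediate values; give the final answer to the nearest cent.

Ridgeford Municipality, 1 Jan – 31 Oct 2022: 304 days → €110,000 × 4.55% × 304/365 = €4,168.5479
Larkmoor City, 1 Nov – 31 Dec 2022: 61 days → €110,000 × 1.4% × 61/365 = €257.3699
Total = €4,425.9178

€4,425.92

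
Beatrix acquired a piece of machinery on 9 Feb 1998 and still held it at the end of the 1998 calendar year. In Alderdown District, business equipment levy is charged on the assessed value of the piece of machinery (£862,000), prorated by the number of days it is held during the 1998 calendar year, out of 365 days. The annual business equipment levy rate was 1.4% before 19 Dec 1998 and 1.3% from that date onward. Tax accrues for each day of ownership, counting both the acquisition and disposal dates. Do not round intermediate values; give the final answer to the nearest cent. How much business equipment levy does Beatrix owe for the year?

£10,747.84

9 Feb – 18 Dec 1998: 313 days at 1.4% → £862,000 × 1.4% × 313/365 = £10,348.7233
19 Dec – 31 Dec 1998: 13 days at 1.3% → £862,000 × 1.3% × 13/365 = £399.1178
Total = £10,747.8411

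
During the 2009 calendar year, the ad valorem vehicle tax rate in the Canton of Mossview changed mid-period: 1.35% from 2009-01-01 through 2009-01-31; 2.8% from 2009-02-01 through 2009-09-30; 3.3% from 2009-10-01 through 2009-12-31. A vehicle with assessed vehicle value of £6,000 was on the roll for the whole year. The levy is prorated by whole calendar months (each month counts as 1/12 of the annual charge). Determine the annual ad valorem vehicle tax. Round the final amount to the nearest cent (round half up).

£168.25

2009-01-01 to 2009-01-31: 1 month at 1.35% → £6,000 × 1.35% × 1/12 = £6.7500
2009-02-01 to 2009-09-30: 8 months at 2.8% → £6,000 × 2.8% × 8/12 = £112.0000
2009-10-01 to 2009-12-31: 3 months at 3.3% → £6,000 × 3.3% × 3/12 = £49.5000
Total = £168.2500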